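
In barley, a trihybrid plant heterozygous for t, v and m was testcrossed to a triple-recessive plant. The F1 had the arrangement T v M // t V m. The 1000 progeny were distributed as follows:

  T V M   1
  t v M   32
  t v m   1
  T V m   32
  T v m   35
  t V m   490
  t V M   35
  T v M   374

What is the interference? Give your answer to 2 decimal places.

0.58

The two rarest classes, T V M and t v m, are the double crossovers. Comparing them with the parentals, only the v allele has switched, so v is the middle locus and the order is t – v – m.
t–v: (64 + 2)/1000 = 0.0660; v–m: (70 + 2)/1000 = 0.0720.
Expected DCO frequency = 0.0660 × 0.0720 ≈ 0.00475; observed = 2/1000 ≈ 0.00200.
Coefficient of coincidence = 0.00200/0.00475 ≈ 0.42; interference = 1 − 0.42 = 0.58.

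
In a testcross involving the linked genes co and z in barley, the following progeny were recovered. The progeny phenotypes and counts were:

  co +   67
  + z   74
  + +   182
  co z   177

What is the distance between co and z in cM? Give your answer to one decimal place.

28.2 cM

The two most frequent classes, + + (182) and co z (177), are the parental types, so the F1 was + + / co z.
The recombinant classes are + z and co +: 74 + 67 = 141.
Recombination frequency = 141/500 = 0.2820 ≈ 28.2%, i.e. 28.2 cM.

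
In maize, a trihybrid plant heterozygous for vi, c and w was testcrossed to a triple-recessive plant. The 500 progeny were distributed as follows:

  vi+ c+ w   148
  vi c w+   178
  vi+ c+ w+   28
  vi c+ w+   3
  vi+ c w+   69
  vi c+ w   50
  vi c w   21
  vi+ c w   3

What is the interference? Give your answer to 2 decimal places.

The two most frequent reciprocal classes, vi c w+ and vi+ c+ w, are the parental types, so the F1 was vi c w+ / vi+ c+ w.
The two rarest classes, vi c+ w+ and vi+ c w, are the double crossovers. Comparing them with the parentals, only the c allele has switched, so c is the middle locus and the order is vi – c – w.
vi–c: (119 + 6)/500 = 0.2500; c–w: (49 + 6)/500 = 0.1100.
Expected DCO frequency = 0.2500 × 0.1100 ≈ 0.02750; observed = 6/500 ≈ 0.01200.
Coefficient of coincidence = 0.01200/0.02750 ≈ 0.44; interference = 1 − 0.44 = 0.56.

0.56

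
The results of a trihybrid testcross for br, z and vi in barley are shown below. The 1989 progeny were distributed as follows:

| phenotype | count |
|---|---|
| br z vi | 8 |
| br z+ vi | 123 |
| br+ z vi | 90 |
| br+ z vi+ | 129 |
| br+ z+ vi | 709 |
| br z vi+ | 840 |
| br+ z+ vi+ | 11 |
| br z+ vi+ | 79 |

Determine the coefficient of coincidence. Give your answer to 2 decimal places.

The two most frequent reciprocal classes, br+ z+ vi and br z vi+, are the parental types, so the F1 was br+ z+ vi / br z vi+.
The two rarest classes, br+ z+ vi+ and br z vi, are the double crossovers. Comparing them with the parentals, only the vi allele has switched, so vi is the middle locus and the order is br – vi – z.
br–vi: (252 + 19)/1989 = 0.1362; vi–z: (169 + 19)/1989 = 0.0945.
Expected DCO frequency = 0.1362 × 0.0945 ≈ 0.01287; observed = 19/1989 ≈ 0.00955.
Coefficient of coincidence = 0.00955/0.01287 ≈ 0.74.

0.74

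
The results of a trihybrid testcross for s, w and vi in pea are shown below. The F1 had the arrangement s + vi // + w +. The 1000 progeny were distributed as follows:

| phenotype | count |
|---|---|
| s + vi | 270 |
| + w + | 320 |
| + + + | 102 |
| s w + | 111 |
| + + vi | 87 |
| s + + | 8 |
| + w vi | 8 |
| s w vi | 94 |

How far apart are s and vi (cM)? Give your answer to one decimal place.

The two rarest classes, s + + and + w vi, are the double crossovers. Comparing them with the parentals, only the vi allele has switched, so vi is the middle locus and the order is s – vi – w.
Crossovers in the s–vi interval produce the single-crossover classes + + vi and s w + (87 + 111 = 198) plus the double crossovers (16).
RF(s–vi) = (198 + 16) / 1000 = 214/1000 = 0.2140 → 21.4 cM.

21.4 cM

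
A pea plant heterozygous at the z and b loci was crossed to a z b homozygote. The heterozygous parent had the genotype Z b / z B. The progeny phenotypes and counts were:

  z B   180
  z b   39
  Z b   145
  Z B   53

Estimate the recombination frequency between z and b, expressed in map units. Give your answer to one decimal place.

22.1 map units

The recombinant classes are Z B and z b: 53 + 39 = 92.
Recombination frequency = 92/417 = 0.2206 ≈ 22.1%, i.e. 22.1 map units.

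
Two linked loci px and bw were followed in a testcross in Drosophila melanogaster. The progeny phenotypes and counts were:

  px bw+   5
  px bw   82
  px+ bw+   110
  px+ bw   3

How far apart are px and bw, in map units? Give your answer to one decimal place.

The two most frequent classes, px+ bw+ (110) and px bw (82), are the parental types, so the F1 was px+ bw+ / px bw.
The recombinant classes are px+ bw and px bw+: 3 + 5 = 8.
Recombination frequency = 8/200 = 0.0400 ≈ 4.0%, i.e. 4.0 map units.

4.0 map units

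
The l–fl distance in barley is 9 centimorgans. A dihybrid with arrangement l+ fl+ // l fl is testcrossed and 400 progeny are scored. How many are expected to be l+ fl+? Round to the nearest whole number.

182

A map distance of 9 centimorgans corresponds to a recombination frequency of 0.090.
The F1 is l+ fl+ / l fl, so l+ fl+ is a parental gamete class with expected frequency (1 − r)/2 = 0.910/2 = 0.4550.
Expected number = 0.4550 × 400 = 182.00 ≈ 182.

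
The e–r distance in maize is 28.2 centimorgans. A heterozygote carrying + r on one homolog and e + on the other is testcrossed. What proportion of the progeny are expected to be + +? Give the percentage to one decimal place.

14.1%

A map distance of 28.2 centimorgans corresponds to a recombination frequency of 0.282.
The F1 is + r / e +, so + + is a recombinant gamete class with expected frequency r/2 = 0.282/2 = 0.1410.
That is 0.1410 = 14.1% of the progeny.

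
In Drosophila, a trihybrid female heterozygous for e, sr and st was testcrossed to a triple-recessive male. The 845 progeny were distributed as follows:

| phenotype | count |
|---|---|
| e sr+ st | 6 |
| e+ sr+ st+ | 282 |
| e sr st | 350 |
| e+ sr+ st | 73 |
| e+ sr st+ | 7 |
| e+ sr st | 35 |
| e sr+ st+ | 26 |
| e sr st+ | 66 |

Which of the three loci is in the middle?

The two most frequent reciprocal classes, e sr st and e+ sr+ st+, are the parental types, so the F1 was e sr st / e+ sr+ st+.
The two rarest classes, e sr+ st and e+ sr st+, are the double crossovers. Comparing them with the parentals, only the sr allele has switched, so sr is the middle locus and the order is e – sr – st.

sr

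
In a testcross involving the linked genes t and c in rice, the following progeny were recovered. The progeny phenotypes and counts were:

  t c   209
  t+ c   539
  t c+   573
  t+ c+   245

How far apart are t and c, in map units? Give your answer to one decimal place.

The two most frequent classes, t+ c (539) and t c+ (573), are the parental types, so the F1 was t+ c / t c+.
The recombinant classes are t+ c+ and t c: 245 + 209 = 454.
Recombination frequency = 454/1566 = 0.2899 ≈ 29.0%, i.e. 29.0 map units.

29.0 map units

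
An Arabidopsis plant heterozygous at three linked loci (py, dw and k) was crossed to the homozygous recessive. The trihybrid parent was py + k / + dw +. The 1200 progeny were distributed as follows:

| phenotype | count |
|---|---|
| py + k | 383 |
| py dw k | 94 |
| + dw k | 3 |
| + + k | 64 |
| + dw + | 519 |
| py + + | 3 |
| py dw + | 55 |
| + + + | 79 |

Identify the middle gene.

The two rarest classes, py + + and + dw k, are the double crossovers. Comparing them with the parentals, only the k allele has switched, so k is the middle locus and the order is dw – k – py.

k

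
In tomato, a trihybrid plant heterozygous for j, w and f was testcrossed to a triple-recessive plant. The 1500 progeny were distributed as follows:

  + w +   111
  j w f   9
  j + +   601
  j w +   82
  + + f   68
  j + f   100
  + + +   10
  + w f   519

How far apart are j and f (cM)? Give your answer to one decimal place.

15.3 cM

The two most frequent reciprocal classes, + w f and j + +, are the parental types, so the F1 was + w f / j + +.
The two rarest classes, j w f and + + +, are the double crossovers. Comparing them with the parentals, only the j allele has switched, so j is the middle locus and the order is w – j – f.
Crossovers in the j–f interval produce the single-crossover classes + w + and j + f (111 + 100 = 211) plus the double crossovers (19).
RF(j–f) = (211 + 19) / 1500 = 230/1500 = 0.1533 → 15.3 cM.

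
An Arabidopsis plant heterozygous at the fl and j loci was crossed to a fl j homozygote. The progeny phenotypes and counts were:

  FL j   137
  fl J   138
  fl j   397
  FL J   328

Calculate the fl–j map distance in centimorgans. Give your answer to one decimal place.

27.5 centimorgans

The two most frequent classes, FL J (328) and fl j (397), are the parental types, so the F1 was FL J / fl j.
The recombinant classes are FL j and fl J: 137 + 138 = 275.
Recombination frequency = 275/1000 = 0.2750 ≈ 27.5%, i.e. 27.5 centimorgans.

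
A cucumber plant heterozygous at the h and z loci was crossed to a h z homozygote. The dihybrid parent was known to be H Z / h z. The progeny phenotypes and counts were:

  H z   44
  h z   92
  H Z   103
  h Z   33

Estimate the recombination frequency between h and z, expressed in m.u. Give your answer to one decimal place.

28.3 m.u.

The recombinant classes are H z and h Z: 44 + 33 = 77.
Recombination frequency = 77/272 = 0.2831 ≈ 28.3%, i.e. 28.3 m.u.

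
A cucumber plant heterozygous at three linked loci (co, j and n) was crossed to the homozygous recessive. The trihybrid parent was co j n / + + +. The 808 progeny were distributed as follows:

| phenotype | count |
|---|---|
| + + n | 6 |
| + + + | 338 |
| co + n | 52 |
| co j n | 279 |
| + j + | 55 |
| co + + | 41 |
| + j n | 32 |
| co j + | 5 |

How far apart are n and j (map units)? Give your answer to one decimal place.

The two rarest classes, co j + and + + n, are the double crossovers. Comparing them with the parentals, only the n allele has switched, so n is the middle locus and the order is co – n – j.
Crossovers in the n–j interval produce the single-crossover classes co + n and + j + (52 + 55 = 107) plus the double crossovers (11).
RF(n–j) = (107 + 11) / 808 = 118/808 = 0.1460 → 14.6 map units.

14.6 map units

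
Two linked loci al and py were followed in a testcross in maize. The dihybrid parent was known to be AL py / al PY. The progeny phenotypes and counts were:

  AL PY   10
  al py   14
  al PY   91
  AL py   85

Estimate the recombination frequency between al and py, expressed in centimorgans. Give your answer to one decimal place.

The recombinant classes are AL PY and al py: 10 + 14 = 24.
Recombination frequency = 24/200 = 0.1200 ≈ 12.0%, i.e. 12.0 centimorgans.

12.0 centimorgans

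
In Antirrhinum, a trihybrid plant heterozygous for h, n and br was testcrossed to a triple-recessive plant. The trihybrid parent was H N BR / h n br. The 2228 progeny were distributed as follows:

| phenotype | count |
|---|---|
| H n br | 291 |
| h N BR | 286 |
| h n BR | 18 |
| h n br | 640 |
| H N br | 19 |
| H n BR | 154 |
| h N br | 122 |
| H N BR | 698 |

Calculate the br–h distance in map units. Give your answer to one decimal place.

27.6 map units

The two rarest classes, H N br and h n BR, are the double crossovers. Comparing them with the parentals, only the br allele has switched, so br is the middle locus and the order is h – br – n.
Crossovers in the h–br interval produce the single-crossover classes h N BR and H n br (286 + 291 = 577) plus the double crossovers (37).
RF(h–br) = (577 + 37) / 2228 = 614/2228 = 0.2756 → 27.6 map units.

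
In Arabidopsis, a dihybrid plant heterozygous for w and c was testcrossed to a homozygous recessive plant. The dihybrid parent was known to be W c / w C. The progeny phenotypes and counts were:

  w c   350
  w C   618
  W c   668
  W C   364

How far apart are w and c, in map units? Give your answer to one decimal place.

35.7 map units

The recombinant classes are W C and w c: 364 + 350 = 714.
Recombination frequency = 714/2000 = 0.3570 ≈ 35.7%, i.e. 35.7 map units.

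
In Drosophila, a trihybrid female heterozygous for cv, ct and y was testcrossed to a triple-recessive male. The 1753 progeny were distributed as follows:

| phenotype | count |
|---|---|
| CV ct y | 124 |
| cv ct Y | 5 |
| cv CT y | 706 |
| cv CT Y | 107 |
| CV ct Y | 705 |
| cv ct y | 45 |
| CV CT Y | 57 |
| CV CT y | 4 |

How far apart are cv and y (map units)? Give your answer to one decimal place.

The two most frequent reciprocal classes, CV ct Y and cv CT y, are the parental types, so the F1 was CV ct Y / cv CT y.
The two rarest classes, cv ct Y and CV CT y, are the double crossovers. Comparing them with the parentals, only the cv allele has switched, so cv is the middle locus and the order is ct – cv – y.
Crossovers in the cv–y interval produce the single-crossover classes CV ct y and cv CT Y (124 + 107 = 231) plus the double crossovers (9).
RF(cv–y) = (231 + 9) / 1753 = 240/1753 = 0.1369 → 13.7 map units.

13.7 map units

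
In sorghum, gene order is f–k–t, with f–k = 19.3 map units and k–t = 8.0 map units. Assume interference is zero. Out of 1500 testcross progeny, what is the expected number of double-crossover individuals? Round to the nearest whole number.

Map distances give recombination frequencies of 0.193 and 0.080 for the two intervals.
With no interference, expected double-crossover frequency = 0.193 × 0.080 = 0.01544.
Expected number = 0.01544 × 1500 = 23.16 ≈ 23.

23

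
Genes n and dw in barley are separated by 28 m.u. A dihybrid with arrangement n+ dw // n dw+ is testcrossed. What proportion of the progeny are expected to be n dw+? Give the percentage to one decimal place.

A map distance of 28 m.u. corresponds to a recombination frequency of 0.280.
The F1 is n+ dw / n dw+, so n dw+ is a parental gamete class with expected frequency (1 − r)/2 = 0.720/2 = 0.3600.
That is 0.3600 = 36.0% of the progeny.

36.0%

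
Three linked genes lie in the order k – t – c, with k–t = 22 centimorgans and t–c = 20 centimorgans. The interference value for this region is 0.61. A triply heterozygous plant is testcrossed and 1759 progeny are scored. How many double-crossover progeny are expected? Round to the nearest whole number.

30

Map distances give recombination frequencies of 0.220 and 0.200 for the two intervals.
With interference 0.61 (so coincidence = 0.39), expected double-crossover frequency = 0.220 × 0.200 × 0.39 = 0.01716.
Expected number = 0.01716 × 1759 = 30.18 ≈ 30.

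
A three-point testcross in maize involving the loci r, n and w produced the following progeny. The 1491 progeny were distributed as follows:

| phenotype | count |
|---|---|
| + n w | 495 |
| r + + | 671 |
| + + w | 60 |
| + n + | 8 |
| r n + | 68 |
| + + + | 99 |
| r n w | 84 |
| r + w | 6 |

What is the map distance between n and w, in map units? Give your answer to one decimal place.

9.5 map units

The two most frequent reciprocal classes, + n w and r + +, are the parental types, so the F1 was + n w / r + +.
The two rarest classes, + n + and r + w, are the double crossovers. Comparing them with the parentals, only the w allele has switched, so w is the middle locus and the order is n – w – r.
Crossovers in the n–w interval produce the single-crossover classes + + w and r n + (60 + 68 = 128) plus the double crossovers (14).
RF(n–w) = (128 + 14) / 1491 = 142/1491 = 0.0952 → 9.5 map units.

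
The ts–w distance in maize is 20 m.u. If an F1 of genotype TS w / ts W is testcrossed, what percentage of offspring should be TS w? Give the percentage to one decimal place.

A map distance of 20 m.u. corresponds to a recombination frequency of 0.200.
The F1 is TS w / ts W, so TS w is a parental gamete class with expected frequency (1 − r)/2 = 0.800/2 = 0.4000.
That is 0.4000 = 40.0% of the progeny.

40.0%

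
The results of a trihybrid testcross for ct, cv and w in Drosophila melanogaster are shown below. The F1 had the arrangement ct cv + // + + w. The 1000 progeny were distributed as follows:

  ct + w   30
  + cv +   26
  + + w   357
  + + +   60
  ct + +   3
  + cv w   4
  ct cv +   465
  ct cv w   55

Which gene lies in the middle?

cv

The two rarest classes, ct + + and + cv w, are the double crossovers. Comparing them with the parentals, only the cv allele has switched, so cv is the middle locus and the order is ct – cv – w.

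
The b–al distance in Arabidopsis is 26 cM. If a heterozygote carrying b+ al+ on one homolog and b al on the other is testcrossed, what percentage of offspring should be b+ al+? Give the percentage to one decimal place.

37.0%

A map distance of 26 cM corresponds to a recombination frequency of 0.260.
The F1 is b+ al+ / b al, so b+ al+ is a parental gamete class with expected frequency (1 − r)/2 = 0.740/2 = 0.3700.
That is 0.3700 = 37.0% of the progeny.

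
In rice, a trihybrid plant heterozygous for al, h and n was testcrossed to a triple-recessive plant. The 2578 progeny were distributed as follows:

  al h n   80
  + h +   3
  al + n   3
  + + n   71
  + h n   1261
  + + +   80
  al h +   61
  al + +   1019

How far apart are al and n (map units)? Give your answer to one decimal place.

6.4 map units

The two most frequent reciprocal classes, + h n and al + +, are the parental types, so the F1 was + h n / al + +.
The two rarest classes, + h + and al + n, are the double crossovers. Comparing them with the parentals, only the n allele has switched, so n is the middle locus and the order is al – n – h.
Crossovers in the al–n interval produce the single-crossover classes al h n and + + + (80 + 80 = 160) plus the double crossovers (6).
RF(al–n) = (160 + 6) / 2578 = 166/2578 = 0.0644 → 6.4 map units.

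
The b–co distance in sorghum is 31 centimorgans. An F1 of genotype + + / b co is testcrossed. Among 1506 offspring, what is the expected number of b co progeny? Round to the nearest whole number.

520

A map distance of 31 centimorgans corresponds to a recombination frequency of 0.310.
The F1 is + + / b co, so b co is a parental gamete class with expected frequency (1 − r)/2 = 0.690/2 = 0.3450.
Expected number = 0.3450 × 1506 = 519.57 ≈ 520.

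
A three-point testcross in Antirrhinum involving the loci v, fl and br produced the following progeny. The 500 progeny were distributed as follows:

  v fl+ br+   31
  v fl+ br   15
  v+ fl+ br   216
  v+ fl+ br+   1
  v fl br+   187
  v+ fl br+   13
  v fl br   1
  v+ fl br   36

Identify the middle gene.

br

The two most frequent reciprocal classes, v+ fl+ br and v fl br+, are the parental types, so the F1 was v+ fl+ br / v fl br+.
The two rarest classes, v+ fl+ br+ and v fl br, are the double crossovers. Comparing them with the parentals, only the br allele has switched, so br is the middle locus and the order is fl – br – v.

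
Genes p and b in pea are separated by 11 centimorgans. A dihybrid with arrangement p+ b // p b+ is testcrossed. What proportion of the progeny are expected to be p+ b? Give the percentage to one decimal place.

44.5%

A map distance of 11 centimorgans corresponds to a recombination frequency of 0.110.
The F1 is p+ b / p b+, so p+ b is a parental gamete class with expected frequency (1 − r)/2 = 0.890/2 = 0.4450.
That is 0.4450 = 44.5% of the progeny.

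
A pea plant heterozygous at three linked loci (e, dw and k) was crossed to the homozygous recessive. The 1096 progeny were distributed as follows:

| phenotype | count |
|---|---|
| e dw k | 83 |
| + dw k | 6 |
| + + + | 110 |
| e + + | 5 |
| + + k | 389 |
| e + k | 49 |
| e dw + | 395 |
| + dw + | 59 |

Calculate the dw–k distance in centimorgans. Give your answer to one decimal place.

The two most frequent reciprocal classes, e dw + and + + k, are the parental types, so the F1 was e dw + / + + k.
The two rarest classes, e + + and + dw k, are the double crossovers. Comparing them with the parentals, only the dw allele has switched, so dw is the middle locus and the order is e – dw – k.
Crossovers in the dw–k interval produce the single-crossover classes e dw k and + + + (83 + 110 = 193) plus the double crossovers (11).
RF(dw–k) = (193 + 11) / 1096 = 204/1096 = 0.1861 → 18.6 centimorgans.

18.6 centimorgans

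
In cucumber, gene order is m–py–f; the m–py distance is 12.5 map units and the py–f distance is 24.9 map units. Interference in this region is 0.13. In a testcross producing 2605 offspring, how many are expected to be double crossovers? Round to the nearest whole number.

71

Map distances give recombination frequencies of 0.125 and 0.249 for the two intervals.
With interference 0.13 (so coincidence = 0.87), expected double-crossover frequency = 0.125 × 0.249 × 0.87 = 0.02708.
Expected number = 0.02708 × 2605 = 70.54 ≈ 71.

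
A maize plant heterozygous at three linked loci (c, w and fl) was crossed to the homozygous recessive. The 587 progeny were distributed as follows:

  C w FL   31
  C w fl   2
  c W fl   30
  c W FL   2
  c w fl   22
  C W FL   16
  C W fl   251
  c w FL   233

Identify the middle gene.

The two most frequent reciprocal classes, c w FL and C W fl, are the parental types, so the F1 was c w FL / C W fl.
The two rarest classes, c W FL and C w fl, are the double crossovers. Comparing them with the parentals, only the w allele has switched, so w is the middle locus and the order is c – w – fl.

w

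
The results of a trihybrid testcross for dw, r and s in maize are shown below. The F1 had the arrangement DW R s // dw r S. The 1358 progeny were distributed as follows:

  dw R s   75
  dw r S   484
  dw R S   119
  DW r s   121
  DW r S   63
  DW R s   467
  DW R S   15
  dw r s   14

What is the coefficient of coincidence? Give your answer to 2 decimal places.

The two rarest classes, DW R S and dw r s, are the double crossovers. Comparing them with the parentals, only the s allele has switched, so s is the middle locus and the order is dw – s – r.
dw–s: (138 + 29)/1358 = 0.1230; s–r: (240 + 29)/1358 = 0.1981.
Expected DCO frequency = 0.1230 × 0.1981 ≈ 0.02437; observed = 29/1358 ≈ 0.02135.
Coefficient of coincidence = 0.02135/0.02437 ≈ 0.88.

0.88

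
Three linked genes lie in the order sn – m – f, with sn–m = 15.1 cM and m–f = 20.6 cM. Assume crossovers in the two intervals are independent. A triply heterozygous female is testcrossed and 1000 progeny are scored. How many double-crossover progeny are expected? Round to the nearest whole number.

31

Map distances give recombination frequencies of 0.151 and 0.206 for the two intervals.
With no interference, expected double-crossover frequency = 0.151 × 0.206 = 0.03111.
Expected number = 0.03111 × 1000 = 31.11 ≈ 31.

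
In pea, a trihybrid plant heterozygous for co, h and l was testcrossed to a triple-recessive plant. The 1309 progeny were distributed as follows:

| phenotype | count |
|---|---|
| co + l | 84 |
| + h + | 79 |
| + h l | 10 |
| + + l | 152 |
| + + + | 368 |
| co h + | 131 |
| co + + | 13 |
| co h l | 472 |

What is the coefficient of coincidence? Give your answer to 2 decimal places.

0.53

The two most frequent reciprocal classes, co h l and + + +, are the parental types, so the F1 was co h l / + + +.
The two rarest classes, + h l and co + +, are the double crossovers. Comparing them with the parentals, only the co allele has switched, so co is the middle locus and the order is l – co – h.
l–co: (283 + 23)/1309 = 0.2338; co–h: (163 + 23)/1309 = 0.1421.
Expected DCO frequency = 0.2338 × 0.1421 ≈ 0.03322; observed = 23/1309 ≈ 0.01757.
Coefficient of coincidence = 0.01757/0.03322 ≈ 0.53.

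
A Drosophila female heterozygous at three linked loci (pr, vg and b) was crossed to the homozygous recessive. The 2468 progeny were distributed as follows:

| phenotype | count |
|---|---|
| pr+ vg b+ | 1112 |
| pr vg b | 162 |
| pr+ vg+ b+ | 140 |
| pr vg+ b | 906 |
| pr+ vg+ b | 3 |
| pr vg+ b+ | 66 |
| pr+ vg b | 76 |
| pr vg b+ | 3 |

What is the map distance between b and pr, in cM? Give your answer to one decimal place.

The two most frequent reciprocal classes, pr+ vg b+ and pr vg+ b, are the parental types, so the F1 was pr+ vg b+ / pr vg+ b.
The two rarest classes, pr vg b+ and pr+ vg+ b, are the double crossovers. Comparing them with the parentals, only the pr allele has switched, so pr is the middle locus and the order is vg – pr – b.
Crossovers in the pr–b interval produce the single-crossover classes pr+ vg b and pr vg+ b+ (76 + 66 = 142) plus the double crossovers (6).
RF(pr–b) = (142 + 6) / 2468 = 148/2468 = 0.0600 → 6.0 cM.

6.0 cM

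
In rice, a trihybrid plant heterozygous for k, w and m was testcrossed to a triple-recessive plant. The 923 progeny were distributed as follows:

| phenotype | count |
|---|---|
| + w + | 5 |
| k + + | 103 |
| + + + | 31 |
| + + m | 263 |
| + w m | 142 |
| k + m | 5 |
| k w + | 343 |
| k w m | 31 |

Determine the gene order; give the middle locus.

k

The two most frequent reciprocal classes, + + m and k w +, are the parental types, so the F1 was + + m / k w +.
The two rarest classes, k + m and + w +, are the double crossovers. Comparing them with the parentals, only the k allele has switched, so k is the middle locus and the order is w – k – m.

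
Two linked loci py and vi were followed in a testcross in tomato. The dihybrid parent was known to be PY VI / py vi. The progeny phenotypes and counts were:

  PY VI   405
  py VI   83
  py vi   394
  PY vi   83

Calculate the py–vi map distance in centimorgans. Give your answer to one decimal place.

17.2 centimorgans

The recombinant classes are PY vi and py VI: 83 + 83 = 166.
Recombination frequency = 166/965 = 0.1720 ≈ 17.2%, i.e. 17.2 centimorgans.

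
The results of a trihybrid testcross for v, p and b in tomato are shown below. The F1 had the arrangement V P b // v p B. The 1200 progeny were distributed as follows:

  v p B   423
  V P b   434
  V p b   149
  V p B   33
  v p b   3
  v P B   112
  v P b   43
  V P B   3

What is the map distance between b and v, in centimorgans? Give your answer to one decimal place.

6.8 centimorgans

The two rarest classes, V P B and v p b, are the double crossovers. Comparing them with the parentals, only the b allele has switched, so b is the middle locus and the order is v – b – p.
Crossovers in the v–b interval produce the single-crossover classes v P b and V p B (43 + 33 = 76) plus the double crossovers (6).
RF(v–b) = (76 + 6) / 1200 = 82/1200 = 0.0683 → 6.8 centimorgans.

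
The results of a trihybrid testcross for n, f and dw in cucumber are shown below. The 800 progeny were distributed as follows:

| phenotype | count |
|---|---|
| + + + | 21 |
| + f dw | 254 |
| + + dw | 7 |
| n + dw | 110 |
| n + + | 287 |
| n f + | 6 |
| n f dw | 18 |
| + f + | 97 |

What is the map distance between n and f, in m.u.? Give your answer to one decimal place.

6.5 m.u.

The two most frequent reciprocal classes, + f dw and n + +, are the parental types, so the F1 was + f dw / n + +.
The two rarest classes, + + dw and n f +, are the double crossovers. Comparing them with the parentals, only the f allele has switched, so f is the middle locus and the order is dw – f – n.
Crossovers in the f–n interval produce the single-crossover classes n f dw and + + + (18 + 21 = 39) plus the double crossovers (13).
RF(f–n) = (39 + 13) / 800 = 52/800 = 0.0650 → 6.5 m.u.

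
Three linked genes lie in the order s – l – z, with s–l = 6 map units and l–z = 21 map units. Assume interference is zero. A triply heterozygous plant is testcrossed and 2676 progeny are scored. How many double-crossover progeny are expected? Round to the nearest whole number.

Map distances give recombination frequencies of 0.060 and 0.210 for the two intervals.
With no interference, expected double-crossover frequency = 0.060 × 0.210 = 0.01260.
Expected number = 0.01260 × 2676 = 33.72 ≈ 34.

34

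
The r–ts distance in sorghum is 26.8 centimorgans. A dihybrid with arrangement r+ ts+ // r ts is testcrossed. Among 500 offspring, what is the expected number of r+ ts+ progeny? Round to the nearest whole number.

A map distance of 26.8 centimorgans corresponds to a recombination frequency of 0.268.
The F1 is r+ ts+ / r ts, so r+ ts+ is a parental gamete class with expected frequency (1 − r)/2 = 0.732/2 = 0.3660.
Expected number = 0.3660 × 500 = 183.00 ≈ 183.

183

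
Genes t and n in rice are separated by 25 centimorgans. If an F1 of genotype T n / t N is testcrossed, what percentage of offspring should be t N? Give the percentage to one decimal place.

A map distance of 25 centimorgans corresponds to a recombination frequency of 0.250.
The F1 is T n / t N, so t N is a parental gamete class with expected frequency (1 − r)/2 = 0.750/2 = 0.3750.
That is 0.3750 = 37.5% of the progeny.

37.5%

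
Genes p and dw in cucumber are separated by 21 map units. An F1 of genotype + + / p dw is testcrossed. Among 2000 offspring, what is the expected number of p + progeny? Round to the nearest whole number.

A map distance of 21 map units corresponds to a recombination frequency of 0.210.
The F1 is + + / p dw, so p + is a recombinant gamete class with expected frequency r/2 = 0.210/2 = 0.1050.
Expected number = 0.1050 × 2000 = 210.00 ≈ 210.

210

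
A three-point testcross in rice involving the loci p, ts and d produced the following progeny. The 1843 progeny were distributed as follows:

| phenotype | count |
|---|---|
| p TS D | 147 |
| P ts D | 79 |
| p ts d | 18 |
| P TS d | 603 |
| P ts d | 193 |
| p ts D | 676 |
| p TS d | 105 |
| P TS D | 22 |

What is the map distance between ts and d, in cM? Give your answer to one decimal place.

The two most frequent reciprocal classes, p ts D and P TS d, are the parental types, so the F1 was p ts D / P TS d.
The two rarest classes, p ts d and P TS D, are the double crossovers. Comparing them with the parentals, only the d allele has switched, so d is the middle locus and the order is p – d – ts.
Crossovers in the d–ts interval produce the single-crossover classes p TS D and P ts d (147 + 193 = 340) plus the double crossovers (40).
RF(d–ts) = (340 + 40) / 1843 = 380/1843 = 0.2062 → 20.6 cM.

20.6 cM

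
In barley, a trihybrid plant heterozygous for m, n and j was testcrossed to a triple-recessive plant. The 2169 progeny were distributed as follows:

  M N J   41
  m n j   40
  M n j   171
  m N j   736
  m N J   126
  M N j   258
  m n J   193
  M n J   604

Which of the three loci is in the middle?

The two most frequent reciprocal classes, M n J and m N j, are the parental types, so the F1 was M n J / m N j.
The two rarest classes, M N J and m n j, are the double crossovers. Comparing them with the parentals, only the n allele has switched, so n is the middle locus and the order is m – n – j.

n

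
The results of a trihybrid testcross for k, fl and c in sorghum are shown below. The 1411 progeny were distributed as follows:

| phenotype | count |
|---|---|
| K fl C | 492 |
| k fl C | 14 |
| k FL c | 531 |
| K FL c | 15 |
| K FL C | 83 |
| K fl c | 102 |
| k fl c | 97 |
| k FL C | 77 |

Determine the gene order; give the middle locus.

The two most frequent reciprocal classes, k FL c and K fl C, are the parental types, so the F1 was k FL c / K fl C.
The two rarest classes, K FL c and k fl C, are the double crossovers. Comparing them with the parentals, only the k allele has switched, so k is the middle locus and the order is c – k – fl.

k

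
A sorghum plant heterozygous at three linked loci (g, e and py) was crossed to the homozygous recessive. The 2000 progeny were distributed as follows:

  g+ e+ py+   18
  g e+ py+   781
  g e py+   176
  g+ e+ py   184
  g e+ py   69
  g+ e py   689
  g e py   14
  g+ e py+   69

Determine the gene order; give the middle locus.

The two most frequent reciprocal classes, g+ e py and g e+ py+, are the parental types, so the F1 was g+ e py / g e+ py+.
The two rarest classes, g e py and g+ e+ py+, are the double crossovers. Comparing them with the parentals, only the g allele has switched, so g is the middle locus and the order is py – g – e.

g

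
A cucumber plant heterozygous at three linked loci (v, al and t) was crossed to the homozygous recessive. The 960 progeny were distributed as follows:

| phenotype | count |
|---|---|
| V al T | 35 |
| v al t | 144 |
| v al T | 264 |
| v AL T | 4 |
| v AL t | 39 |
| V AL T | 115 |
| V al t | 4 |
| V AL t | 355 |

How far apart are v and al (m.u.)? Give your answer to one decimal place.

8.5 m.u.

The two most frequent reciprocal classes, v al T and V AL t, are the parental types, so the F1 was v al T / V AL t.
The two rarest classes, v AL T and V al t, are the double crossovers. Comparing them with the parentals, only the al allele has switched, so al is the middle locus and the order is v – al – t.
Crossovers in the v–al interval produce the single-crossover classes V al T and v AL t (35 + 39 = 74) plus the double crossovers (8).
RF(v–al) = (74 + 8) / 960 = 82/960 = 0.0854 → 8.5 m.u.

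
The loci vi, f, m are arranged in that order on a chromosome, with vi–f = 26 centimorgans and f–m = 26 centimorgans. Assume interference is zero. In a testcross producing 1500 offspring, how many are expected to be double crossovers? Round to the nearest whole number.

Map distances give recombination frequencies of 0.260 and 0.260 for the two intervals.
With no interference, expected double-crossover frequency = 0.260 × 0.260 = 0.06760.
Expected number = 0.06760 × 1500 = 101.40 ≈ 101.

101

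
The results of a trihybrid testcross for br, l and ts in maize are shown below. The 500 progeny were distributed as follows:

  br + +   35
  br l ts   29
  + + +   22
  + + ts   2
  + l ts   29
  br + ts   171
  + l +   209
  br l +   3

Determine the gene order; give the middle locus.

The two most frequent reciprocal classes, + l + and br + ts, are the parental types, so the F1 was + l + / br + ts.
The two rarest classes, br l + and + + ts, are the double crossovers. Comparing them with the parentals, only the br allele has switched, so br is the middle locus and the order is ts – br – l.

br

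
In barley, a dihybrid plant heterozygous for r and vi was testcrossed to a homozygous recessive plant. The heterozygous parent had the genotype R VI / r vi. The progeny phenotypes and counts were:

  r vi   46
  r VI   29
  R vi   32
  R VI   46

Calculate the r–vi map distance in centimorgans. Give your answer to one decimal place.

The recombinant classes are R vi and r VI: 32 + 29 = 61.
Recombination frequency = 61/153 = 0.3987 ≈ 39.9%, i.e. 39.9 centimorgans.

39.9 centimorgans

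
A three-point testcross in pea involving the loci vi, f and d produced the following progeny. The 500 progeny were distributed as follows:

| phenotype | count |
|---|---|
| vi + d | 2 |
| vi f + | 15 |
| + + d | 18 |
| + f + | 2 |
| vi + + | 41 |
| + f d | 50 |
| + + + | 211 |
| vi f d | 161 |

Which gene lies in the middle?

f

The two most frequent reciprocal classes, vi f d and + + +, are the parental types, so the F1 was vi f d / + + +.
The two rarest classes, vi + d and + f +, are the double crossovers. Comparing them with the parentals, only the f allele has switched, so f is the middle locus and the order is d – f – vi.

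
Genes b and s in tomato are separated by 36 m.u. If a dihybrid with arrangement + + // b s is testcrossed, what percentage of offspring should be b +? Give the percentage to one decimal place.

A map distance of 36 m.u. corresponds to a recombination frequency of 0.360.
The F1 is + + / b s, so b + is a recombinant gamete class with expected frequency r/2 = 0.360/2 = 0.1800.
That is 0.1800 = 18.0% of the progeny.

18.0%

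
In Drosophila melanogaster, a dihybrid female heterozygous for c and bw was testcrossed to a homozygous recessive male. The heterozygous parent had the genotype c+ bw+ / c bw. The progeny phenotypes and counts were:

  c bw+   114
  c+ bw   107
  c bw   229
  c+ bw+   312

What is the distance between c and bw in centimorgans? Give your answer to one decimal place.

29.0 centimorgans

The recombinant classes are c+ bw and c bw+: 107 + 114 = 221.
Recombination frequency = 221/762 = 0.2900 ≈ 29.0%, i.e. 29.0 centimorgans.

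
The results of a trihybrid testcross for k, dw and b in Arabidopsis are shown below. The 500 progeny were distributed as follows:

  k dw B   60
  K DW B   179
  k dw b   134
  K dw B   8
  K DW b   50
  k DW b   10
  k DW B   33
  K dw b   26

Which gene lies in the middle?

The two most frequent reciprocal classes, K DW B and k dw b, are the parental types, so the F1 was K DW B / k dw b.
The two rarest classes, K dw B and k DW b, are the double crossovers. Comparing them with the parentals, only the dw allele has switched, so dw is the middle locus and the order is k – dw – b.

dw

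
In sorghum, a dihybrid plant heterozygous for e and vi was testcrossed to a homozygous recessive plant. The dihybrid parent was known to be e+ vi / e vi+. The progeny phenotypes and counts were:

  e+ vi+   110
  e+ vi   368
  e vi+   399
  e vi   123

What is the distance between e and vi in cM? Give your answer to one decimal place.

23.3 cM

The recombinant classes are e+ vi+ and e vi: 110 + 123 = 233.
Recombination frequency = 233/1000 = 0.2330 ≈ 23.3%, i.e. 23.3 cM.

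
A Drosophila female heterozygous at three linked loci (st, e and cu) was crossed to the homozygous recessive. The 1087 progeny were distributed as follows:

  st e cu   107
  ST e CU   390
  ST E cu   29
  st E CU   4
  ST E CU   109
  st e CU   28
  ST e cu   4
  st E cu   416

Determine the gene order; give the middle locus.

The two most frequent reciprocal classes, ST e CU and st E cu, are the parental types, so the F1 was ST e CU / st E cu.
The two rarest classes, ST e cu and st E CU, are the double crossovers. Comparing them with the parentals, only the cu allele has switched, so cu is the middle locus and the order is e – cu – st.

cu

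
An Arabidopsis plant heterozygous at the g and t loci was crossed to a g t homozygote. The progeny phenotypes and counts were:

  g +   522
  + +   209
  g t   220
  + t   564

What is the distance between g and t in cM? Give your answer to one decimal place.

The two most frequent classes, + t (564) and g + (522), are the parental types, so the F1 was + t / g +.
The recombinant classes are + + and g t: 209 + 220 = 429.
Recombination frequency = 429/1515 = 0.2832 ≈ 28.3%, i.e. 28.3 cM.

28.3 cM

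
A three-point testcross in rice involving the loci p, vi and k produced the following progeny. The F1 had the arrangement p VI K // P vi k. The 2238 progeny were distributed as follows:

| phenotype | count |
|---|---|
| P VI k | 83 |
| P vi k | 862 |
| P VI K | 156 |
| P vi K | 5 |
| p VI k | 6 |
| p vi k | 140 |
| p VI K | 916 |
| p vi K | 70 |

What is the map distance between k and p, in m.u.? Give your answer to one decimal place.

13.7 m.u.

The two rarest classes, p VI k and P vi K, are the double crossovers. Comparing them with the parentals, only the k allele has switched, so k is the middle locus and the order is vi – k – p.
Crossovers in the k–p interval produce the single-crossover classes P VI K and p vi k (156 + 140 = 296) plus the double crossovers (11).
RF(k–p) = (296 + 11) / 2238 = 307/2238 = 0.1372 → 13.7 m.u.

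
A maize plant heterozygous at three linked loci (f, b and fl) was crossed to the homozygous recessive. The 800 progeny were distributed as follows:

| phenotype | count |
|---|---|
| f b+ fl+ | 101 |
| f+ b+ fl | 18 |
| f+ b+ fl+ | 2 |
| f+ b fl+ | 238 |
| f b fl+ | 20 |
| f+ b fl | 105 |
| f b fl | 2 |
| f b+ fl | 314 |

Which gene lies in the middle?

b

The two most frequent reciprocal classes, f b+ fl and f+ b fl+, are the parental types, so the F1 was f b+ fl / f+ b fl+.
The two rarest classes, f b fl and f+ b+ fl+, are the double crossovers. Comparing them with the parentals, only the b allele has switched, so b is the middle locus and the order is fl – b – f.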